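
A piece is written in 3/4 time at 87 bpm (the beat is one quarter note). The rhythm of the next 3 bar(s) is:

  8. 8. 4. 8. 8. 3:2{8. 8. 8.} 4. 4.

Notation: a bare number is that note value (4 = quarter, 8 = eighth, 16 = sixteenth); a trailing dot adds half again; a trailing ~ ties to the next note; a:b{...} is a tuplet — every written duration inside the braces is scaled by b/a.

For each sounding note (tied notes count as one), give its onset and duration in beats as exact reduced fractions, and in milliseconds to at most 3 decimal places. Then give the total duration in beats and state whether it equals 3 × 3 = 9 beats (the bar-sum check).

1) 0.0ms=0b +517.241ms=3/4b
2) 517.241ms=3/4b +517.241ms=3/4b
3) 1034.483ms=3/2b +1034.483ms=3/2b
4) 2068.966ms=3b +517.241ms=3/4b
5) 2586.207ms=15/4b +517.241ms=3/4b
6) 3103.448ms=9/2b +344.828ms=1/2b
7) 3448.276ms=5b +344.828ms=1/2b
8) 3793.103ms=11/2b +344.828ms=1/2b
9) 4137.931ms=6b +1034.483ms=3/2b
10) 5172.414ms=15/2b +1034.483ms=3/2b
Σ=9b of 9 (87bpm 3/4) — PASS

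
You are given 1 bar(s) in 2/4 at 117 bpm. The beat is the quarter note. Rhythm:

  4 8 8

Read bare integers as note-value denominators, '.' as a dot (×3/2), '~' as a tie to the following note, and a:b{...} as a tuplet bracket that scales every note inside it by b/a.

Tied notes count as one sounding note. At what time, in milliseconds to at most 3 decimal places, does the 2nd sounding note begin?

note 2 onset = 1b = 512.821ms

1. 0.0ms @ 0 + 512.821ms (1)
2. 512.821ms @ 1 + 256.41ms (1/2)
3. 769.231ms @ 3/2 + 256.41ms (1/2)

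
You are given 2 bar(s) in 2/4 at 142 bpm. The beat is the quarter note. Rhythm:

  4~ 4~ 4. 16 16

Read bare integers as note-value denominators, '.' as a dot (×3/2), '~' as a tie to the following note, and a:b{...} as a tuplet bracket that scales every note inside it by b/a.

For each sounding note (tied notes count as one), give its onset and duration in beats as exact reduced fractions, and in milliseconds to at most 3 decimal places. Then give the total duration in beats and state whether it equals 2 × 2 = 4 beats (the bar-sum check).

1) 0.0ms=0b +1478.873ms=7/2b
2) 1478.873ms=7/2b +105.634ms=1/4b
3) 1584.507ms=15/4b +105.634ms=1/4b
Σ=4b of 4 (142bpm 2/4) — PASS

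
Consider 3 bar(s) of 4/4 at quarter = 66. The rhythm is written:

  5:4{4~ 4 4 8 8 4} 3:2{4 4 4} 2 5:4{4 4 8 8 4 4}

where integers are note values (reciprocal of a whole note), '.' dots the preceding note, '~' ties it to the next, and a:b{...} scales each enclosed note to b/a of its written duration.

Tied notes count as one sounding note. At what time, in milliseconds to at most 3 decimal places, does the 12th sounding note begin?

note 12 onset = 48/5b = 8727.273ms

1. 0.0ms @ 0 + 1454.545ms (8/5)
2. 1454.545ms @ 8/5 + 727.273ms (4/5)
3. 2181.818ms @ 12/5 + 363.636ms (2/5)
4. 2545.455ms @ 14/5 + 363.636ms (2/5)
5. 2909.091ms @ 16/5 + 727.273ms (4/5)
6. 3636.364ms @ 4 + 606.061ms (2/3)
7. 4242.424ms @ 14/3 + 606.061ms (2/3)
8. 4848.485ms @ 16/3 + 606.061ms (2/3)
9. 5454.545ms @ 6 + 1818.182ms (2)
10. 7272.727ms @ 8 + 727.273ms (4/5)
11. 8000.0ms @ 44/5 + 727.273ms (4/5)
12. 8727.273ms @ 48/5 + 363.636ms (2/5)
13. 9090.909ms @ 10 + 363.636ms (2/5)
14. 9454.545ms @ 52/5 + 727.273ms (4/5)
15. 10181.818ms @ 56/5 + 727.273ms (4/5)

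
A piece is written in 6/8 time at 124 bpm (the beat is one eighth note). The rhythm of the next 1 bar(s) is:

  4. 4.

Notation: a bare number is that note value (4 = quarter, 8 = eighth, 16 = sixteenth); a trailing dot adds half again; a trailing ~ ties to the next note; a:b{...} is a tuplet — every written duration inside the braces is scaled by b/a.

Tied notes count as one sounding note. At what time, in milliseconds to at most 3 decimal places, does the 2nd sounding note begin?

note 2 onset = 3b = 1451.613ms

1. 0.0ms @ 0 + 1451.613ms (3)
2. 1451.613ms @ 3 + 1451.613ms (3)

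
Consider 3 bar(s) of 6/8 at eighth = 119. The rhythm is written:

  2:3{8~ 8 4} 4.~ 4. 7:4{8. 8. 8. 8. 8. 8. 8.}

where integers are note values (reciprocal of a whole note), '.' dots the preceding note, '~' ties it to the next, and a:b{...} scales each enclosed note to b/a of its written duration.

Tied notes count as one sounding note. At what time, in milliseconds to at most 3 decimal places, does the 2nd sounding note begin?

1. 0.0ms @ 0 + 1512.605ms (3)
2. 1512.605ms @ 3 + 1512.605ms (3)
3. 3025.21ms @ 6 + 3025.21ms (6)
4. 6050.42ms @ 12 + 432.173ms (6/7)
5. 6482.593ms @ 90/7 + 432.173ms (6/7)
6. 6914.766ms @ 96/7 + 432.173ms (6/7)
7. 7346.939ms @ 102/7 + 432.173ms (6/7)
8. 7779.112ms @ 108/7 + 432.173ms (6/7)
9. 8211.285ms @ 114/7 + 432.173ms (6/7)
10. 8643.457ms @ 120/7 + 432.173ms (6/7)

note 2 onset = 3b = 1512.605ms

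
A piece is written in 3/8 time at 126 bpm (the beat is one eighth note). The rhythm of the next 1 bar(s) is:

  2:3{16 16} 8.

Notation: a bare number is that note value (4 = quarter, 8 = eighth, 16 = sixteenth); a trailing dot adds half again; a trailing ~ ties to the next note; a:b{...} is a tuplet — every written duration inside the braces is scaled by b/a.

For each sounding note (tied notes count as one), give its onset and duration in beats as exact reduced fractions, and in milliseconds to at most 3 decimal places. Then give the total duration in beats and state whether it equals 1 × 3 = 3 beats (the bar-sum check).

1) 0.0ms=0b +357.143ms=3/4b
2) 357.143ms=3/4b +357.143ms=3/4b
3) 714.286ms=3/2b +714.286ms=3/2b
Σ=3b of 3 (126bpm 3/8) — PASS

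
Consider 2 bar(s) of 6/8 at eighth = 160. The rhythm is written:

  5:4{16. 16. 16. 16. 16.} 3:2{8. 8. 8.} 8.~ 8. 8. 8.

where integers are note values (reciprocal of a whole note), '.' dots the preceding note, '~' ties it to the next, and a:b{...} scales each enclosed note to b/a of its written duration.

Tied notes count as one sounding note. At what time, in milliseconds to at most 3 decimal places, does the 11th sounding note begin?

note 11 onset = 21/2b = 3937.5ms

1. 0.0ms @ 0 + 225.0ms (3/5)
2. 225.0ms @ 3/5 + 225.0ms (3/5)
3. 450.0ms @ 6/5 + 225.0ms (3/5)
4. 675.0ms @ 9/5 + 225.0ms (3/5)
5. 900.0ms @ 12/5 + 225.0ms (3/5)
6. 1125.0ms @ 3 + 375.0ms (1)
7. 1500.0ms @ 4 + 375.0ms (1)
8. 1875.0ms @ 5 + 375.0ms (1)
9. 2250.0ms @ 6 + 1125.0ms (3)
10. 3375.0ms @ 9 + 562.5ms (3/2)
11. 3937.5ms @ 21/2 + 562.5ms (3/2)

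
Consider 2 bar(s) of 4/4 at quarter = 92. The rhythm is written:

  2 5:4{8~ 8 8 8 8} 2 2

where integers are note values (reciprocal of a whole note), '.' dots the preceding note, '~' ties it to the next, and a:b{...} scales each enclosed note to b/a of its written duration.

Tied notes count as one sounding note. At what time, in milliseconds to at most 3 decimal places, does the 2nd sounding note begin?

1. 0.0ms @ 0 + 1304.348ms (2)
2. 1304.348ms @ 2 + 521.739ms (4/5)
3. 1826.087ms @ 14/5 + 260.87ms (2/5)
4. 2086.957ms @ 16/5 + 260.87ms (2/5)
5. 2347.826ms @ 18/5 + 260.87ms (2/5)
6. 2608.696ms @ 4 + 1304.348ms (2)
7. 3913.043ms @ 6 + 1304.348ms (2)

note 2 onset = 2b = 1304.348ms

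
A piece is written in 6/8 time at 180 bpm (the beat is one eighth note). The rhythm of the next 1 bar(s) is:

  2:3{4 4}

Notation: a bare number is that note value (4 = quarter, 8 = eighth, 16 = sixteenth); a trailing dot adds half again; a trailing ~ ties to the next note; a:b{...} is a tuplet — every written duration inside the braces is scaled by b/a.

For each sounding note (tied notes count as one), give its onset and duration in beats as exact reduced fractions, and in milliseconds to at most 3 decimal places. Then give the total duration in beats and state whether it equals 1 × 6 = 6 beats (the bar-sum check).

1) 0.0ms=0b +1000.0ms=3b
2) 1000.0ms=3b +1000.0ms=3b
Σ=6b of 6 (180bpm 6/8) — PASS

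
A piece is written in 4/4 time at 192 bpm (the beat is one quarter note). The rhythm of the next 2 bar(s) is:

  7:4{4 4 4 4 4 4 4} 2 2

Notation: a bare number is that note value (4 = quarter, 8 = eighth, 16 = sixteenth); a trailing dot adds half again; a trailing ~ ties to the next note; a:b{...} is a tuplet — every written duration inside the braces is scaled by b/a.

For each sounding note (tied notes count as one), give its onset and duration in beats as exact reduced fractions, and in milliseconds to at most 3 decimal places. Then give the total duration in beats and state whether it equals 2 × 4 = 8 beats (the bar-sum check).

1) 0.0ms=0b +178.571ms=4/7b
2) 178.571ms=4/7b +178.571ms=4/7b
3) 357.143ms=8/7b +178.571ms=4/7b
4) 535.714ms=12/7b +178.571ms=4/7b
5) 714.286ms=16/7b +178.571ms=4/7b
6) 892.857ms=20/7b +178.571ms=4/7b
7) 1071.429ms=24/7b +178.571ms=4/7b
8) 1250.0ms=4b +625.0ms=2b
9) 1875.0ms=6b +625.0ms=2b
Σ=8b of 8 (192bpm 4/4) — PASS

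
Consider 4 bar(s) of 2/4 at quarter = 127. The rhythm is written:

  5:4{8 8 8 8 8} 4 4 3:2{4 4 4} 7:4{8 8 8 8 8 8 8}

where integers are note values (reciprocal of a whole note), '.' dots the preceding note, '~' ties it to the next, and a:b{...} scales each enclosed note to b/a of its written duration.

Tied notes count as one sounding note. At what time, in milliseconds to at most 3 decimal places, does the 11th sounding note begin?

note 11 onset = 6b = 2834.646ms

1. 0.0ms @ 0 + 188.976ms (2/5)
2. 188.976ms @ 2/5 + 188.976ms (2/5)
3. 377.953ms @ 4/5 + 188.976ms (2/5)
4. 566.929ms @ 6/5 + 188.976ms (2/5)
5. 755.906ms @ 8/5 + 188.976ms (2/5)
6. 944.882ms @ 2 + 472.441ms (1)
7. 1417.323ms @ 3 + 472.441ms (1)
8. 1889.764ms @ 4 + 314.961ms (2/3)
9. 2204.724ms @ 14/3 + 314.961ms (2/3)
10. 2519.685ms @ 16/3 + 314.961ms (2/3)
11. 2834.646ms @ 6 + 134.983ms (2/7)
12. 2969.629ms @ 44/7 + 134.983ms (2/7)
13. 3104.612ms @ 46/7 + 134.983ms (2/7)
14. 3239.595ms @ 48/7 + 134.983ms (2/7)
15. 3374.578ms @ 50/7 + 134.983ms (2/7)
16. 3509.561ms @ 52/7 + 134.983ms (2/7)
17. 3644.544ms @ 54/7 + 134.983ms (2/7)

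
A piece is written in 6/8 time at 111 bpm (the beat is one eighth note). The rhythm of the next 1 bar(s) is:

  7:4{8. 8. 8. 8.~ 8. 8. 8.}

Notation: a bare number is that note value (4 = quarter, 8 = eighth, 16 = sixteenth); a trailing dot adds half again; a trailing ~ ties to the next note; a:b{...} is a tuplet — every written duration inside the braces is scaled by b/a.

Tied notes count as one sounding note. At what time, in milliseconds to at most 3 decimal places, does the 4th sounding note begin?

1. 0.0ms @ 0 + 463.32ms (6/7)
2. 463.32ms @ 6/7 + 463.32ms (6/7)
3. 926.641ms @ 12/7 + 463.32ms (6/7)
4. 1389.961ms @ 18/7 + 926.641ms (12/7)
5. 2316.602ms @ 30/7 + 463.32ms (6/7)
6. 2779.923ms @ 36/7 + 463.32ms (6/7)

note 4 onset = 18/7b = 1389.961ms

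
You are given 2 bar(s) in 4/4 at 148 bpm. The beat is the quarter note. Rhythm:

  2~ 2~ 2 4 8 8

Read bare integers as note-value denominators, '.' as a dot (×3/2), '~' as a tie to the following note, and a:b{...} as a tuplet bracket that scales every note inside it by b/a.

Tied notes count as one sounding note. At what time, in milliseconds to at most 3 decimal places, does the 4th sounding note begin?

note 4 onset = 15/2b = 3040.541ms

1. 0.0ms @ 0 + 2432.432ms (6)
2. 2432.432ms @ 6 + 405.405ms (1)
3. 2837.838ms @ 7 + 202.703ms (1/2)
4. 3040.541ms @ 15/2 + 202.703ms (1/2)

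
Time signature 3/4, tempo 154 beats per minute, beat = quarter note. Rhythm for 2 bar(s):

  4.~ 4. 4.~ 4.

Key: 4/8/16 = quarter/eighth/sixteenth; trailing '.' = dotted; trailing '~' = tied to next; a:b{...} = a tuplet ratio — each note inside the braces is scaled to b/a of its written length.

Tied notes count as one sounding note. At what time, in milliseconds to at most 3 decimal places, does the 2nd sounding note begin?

note 2 onset = 3b = 1168.831ms

1. 0.0ms @ 0 + 1168.831ms (3)
2. 1168.831ms @ 3 + 1168.831ms (3)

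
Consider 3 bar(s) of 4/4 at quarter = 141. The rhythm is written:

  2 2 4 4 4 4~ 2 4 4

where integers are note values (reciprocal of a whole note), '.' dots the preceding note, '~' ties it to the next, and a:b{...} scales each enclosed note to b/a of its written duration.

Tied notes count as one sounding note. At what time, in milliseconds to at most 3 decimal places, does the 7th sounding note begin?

1. 0.0ms @ 0 + 851.064ms (2)
2. 851.064ms @ 2 + 851.064ms (2)
3. 1702.128ms @ 4 + 425.532ms (1)
4. 2127.66ms @ 5 + 425.532ms (1)
5. 2553.191ms @ 6 + 425.532ms (1)
6. 2978.723ms @ 7 + 1276.596ms (3)
7. 4255.319ms @ 10 + 425.532ms (1)
8. 4680.851ms @ 11 + 425.532ms (1)

note 7 onset = 10b = 4255.319ms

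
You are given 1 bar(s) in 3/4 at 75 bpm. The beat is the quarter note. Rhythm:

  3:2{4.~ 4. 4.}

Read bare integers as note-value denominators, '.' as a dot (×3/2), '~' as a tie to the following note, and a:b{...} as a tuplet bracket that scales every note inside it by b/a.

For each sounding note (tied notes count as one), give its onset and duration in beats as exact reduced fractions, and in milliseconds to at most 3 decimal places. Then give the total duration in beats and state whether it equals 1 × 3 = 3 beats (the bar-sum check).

1) 0.0ms=0b +1600.0ms=2b
2) 1600.0ms=2b +800.0ms=1b
Σ=3b of 3 (75bpm 3/4) — PASS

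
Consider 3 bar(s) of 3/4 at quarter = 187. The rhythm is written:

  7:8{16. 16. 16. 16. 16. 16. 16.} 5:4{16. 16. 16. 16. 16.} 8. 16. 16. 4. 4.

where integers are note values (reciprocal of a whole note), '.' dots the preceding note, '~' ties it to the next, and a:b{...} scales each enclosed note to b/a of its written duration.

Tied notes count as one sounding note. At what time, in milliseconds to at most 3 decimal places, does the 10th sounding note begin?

note 10 onset = 18/5b = 1155.08ms

1. 0.0ms @ 0 + 137.51ms (3/7)
2. 137.51ms @ 3/7 + 137.51ms (3/7)
3. 275.019ms @ 6/7 + 137.51ms (3/7)
4. 412.529ms @ 9/7 + 137.51ms (3/7)
5. 550.038ms @ 12/7 + 137.51ms (3/7)
6. 687.548ms @ 15/7 + 137.51ms (3/7)
7. 825.057ms @ 18/7 + 137.51ms (3/7)
8. 962.567ms @ 3 + 96.257ms (3/10)
9. 1058.824ms @ 33/10 + 96.257ms (3/10)
10. 1155.08ms @ 18/5 + 96.257ms (3/10)
11. 1251.337ms @ 39/10 + 96.257ms (3/10)
12. 1347.594ms @ 21/5 + 96.257ms (3/10)
13. 1443.85ms @ 9/2 + 240.642ms (3/4)
14. 1684.492ms @ 21/4 + 120.321ms (3/8)
15. 1804.813ms @ 45/8 + 120.321ms (3/8)
16. 1925.134ms @ 6 + 481.283ms (3/2)
17. 2406.417ms @ 15/2 + 481.283ms (3/2)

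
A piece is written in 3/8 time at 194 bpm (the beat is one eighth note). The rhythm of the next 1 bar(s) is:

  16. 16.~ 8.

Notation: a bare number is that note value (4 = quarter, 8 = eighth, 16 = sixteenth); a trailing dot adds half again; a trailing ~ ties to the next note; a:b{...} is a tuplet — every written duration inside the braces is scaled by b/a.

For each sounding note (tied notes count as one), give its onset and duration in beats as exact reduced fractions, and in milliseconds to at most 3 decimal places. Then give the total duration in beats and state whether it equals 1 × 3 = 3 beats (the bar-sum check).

1) 0.0ms=0b +231.959ms=3/4b
2) 231.959ms=3/4b +695.876ms=9/4b
Σ=3b of 3 (194bpm 3/8) — PASS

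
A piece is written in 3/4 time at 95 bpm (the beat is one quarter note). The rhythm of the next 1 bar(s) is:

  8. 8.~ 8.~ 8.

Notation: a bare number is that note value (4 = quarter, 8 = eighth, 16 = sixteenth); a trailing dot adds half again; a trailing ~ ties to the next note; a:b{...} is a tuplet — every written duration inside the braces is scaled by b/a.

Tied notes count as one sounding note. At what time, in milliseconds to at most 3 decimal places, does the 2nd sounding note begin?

note 2 onset = 3/4b = 473.684ms

1. 0.0ms @ 0 + 473.684ms (3/4)
2. 473.684ms @ 3/4 + 1421.053ms (9/4)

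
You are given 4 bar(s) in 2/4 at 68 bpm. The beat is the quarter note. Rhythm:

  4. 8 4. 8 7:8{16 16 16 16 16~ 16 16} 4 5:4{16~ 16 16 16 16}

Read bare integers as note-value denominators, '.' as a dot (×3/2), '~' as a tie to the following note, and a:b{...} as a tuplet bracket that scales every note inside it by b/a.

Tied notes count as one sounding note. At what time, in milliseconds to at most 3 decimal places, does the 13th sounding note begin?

note 13 onset = 37/5b = 6529.412ms

1. 0.0ms @ 0 + 1323.529ms (3/2)
2. 1323.529ms @ 3/2 + 441.176ms (1/2)
3. 1764.706ms @ 2 + 1323.529ms (3/2)
4. 3088.235ms @ 7/2 + 441.176ms (1/2)
5. 3529.412ms @ 4 + 252.101ms (2/7)
6. 3781.513ms @ 30/7 + 252.101ms (2/7)
7. 4033.613ms @ 32/7 + 252.101ms (2/7)
8. 4285.714ms @ 34/7 + 252.101ms (2/7)
9. 4537.815ms @ 36/7 + 504.202ms (4/7)
10. 5042.017ms @ 40/7 + 252.101ms (2/7)
11. 5294.118ms @ 6 + 882.353ms (1)
12. 6176.471ms @ 7 + 352.941ms (2/5)
13. 6529.412ms @ 37/5 + 176.471ms (1/5)
14. 6705.882ms @ 38/5 + 176.471ms (1/5)
15. 6882.353ms @ 39/5 + 176.471ms (1/5)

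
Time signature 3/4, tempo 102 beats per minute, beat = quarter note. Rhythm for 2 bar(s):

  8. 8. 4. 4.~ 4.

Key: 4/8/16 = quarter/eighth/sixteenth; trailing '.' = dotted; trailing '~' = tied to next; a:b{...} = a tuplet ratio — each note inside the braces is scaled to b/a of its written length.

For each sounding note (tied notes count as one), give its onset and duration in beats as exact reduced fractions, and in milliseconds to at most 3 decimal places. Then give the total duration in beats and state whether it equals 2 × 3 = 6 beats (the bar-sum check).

1) 0.0ms=0b +441.176ms=3/4b
2) 441.176ms=3/4b +441.176ms=3/4b
3) 882.353ms=3/2b +882.353ms=3/2b
4) 1764.706ms=3b +1764.706ms=3b
Σ=6b of 6 (102bpm 3/4) — PASS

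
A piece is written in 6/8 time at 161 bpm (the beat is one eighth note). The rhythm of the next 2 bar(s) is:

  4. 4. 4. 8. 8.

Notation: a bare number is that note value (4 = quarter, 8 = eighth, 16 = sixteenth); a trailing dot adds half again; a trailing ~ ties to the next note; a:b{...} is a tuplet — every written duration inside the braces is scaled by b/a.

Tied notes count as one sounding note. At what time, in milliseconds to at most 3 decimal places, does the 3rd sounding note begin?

1. 0.0ms @ 0 + 1118.012ms (3)
2. 1118.012ms @ 3 + 1118.012ms (3)
3. 2236.025ms @ 6 + 1118.012ms (3)
4. 3354.037ms @ 9 + 559.006ms (3/2)
5. 3913.043ms @ 21/2 + 559.006ms (3/2)

note 3 onset = 6b = 2236.025ms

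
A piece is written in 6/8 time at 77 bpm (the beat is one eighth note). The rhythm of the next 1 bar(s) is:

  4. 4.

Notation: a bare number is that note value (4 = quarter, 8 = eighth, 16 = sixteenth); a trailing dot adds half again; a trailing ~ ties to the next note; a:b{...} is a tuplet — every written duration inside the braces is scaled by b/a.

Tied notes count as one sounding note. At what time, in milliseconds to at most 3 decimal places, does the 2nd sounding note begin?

1. 0.0ms @ 0 + 2337.662ms (3)
2. 2337.662ms @ 3 + 2337.662ms (3)

note 2 onset = 3b = 2337.662ms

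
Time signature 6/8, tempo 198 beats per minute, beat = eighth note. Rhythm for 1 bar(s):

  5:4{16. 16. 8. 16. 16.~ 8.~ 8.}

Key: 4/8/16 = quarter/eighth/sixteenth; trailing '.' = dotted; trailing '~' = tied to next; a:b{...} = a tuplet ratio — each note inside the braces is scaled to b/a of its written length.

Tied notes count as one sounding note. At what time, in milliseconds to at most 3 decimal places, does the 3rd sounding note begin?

1. 0.0ms @ 0 + 181.818ms (3/5)
2. 181.818ms @ 3/5 + 181.818ms (3/5)
3. 363.636ms @ 6/5 + 363.636ms (6/5)
4. 727.273ms @ 12/5 + 181.818ms (3/5)
5. 909.091ms @ 3 + 909.091ms (3)

note 3 onset = 6/5b = 363.636ms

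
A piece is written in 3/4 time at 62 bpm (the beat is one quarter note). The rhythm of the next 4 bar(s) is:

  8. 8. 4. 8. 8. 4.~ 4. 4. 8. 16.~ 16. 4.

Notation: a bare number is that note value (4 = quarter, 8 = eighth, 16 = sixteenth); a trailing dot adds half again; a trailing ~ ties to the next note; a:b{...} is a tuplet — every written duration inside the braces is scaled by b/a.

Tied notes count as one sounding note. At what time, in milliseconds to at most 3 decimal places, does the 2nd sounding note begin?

note 2 onset = 3/4b = 725.806ms

1. 0.0ms @ 0 + 725.806ms (3/4)
2. 725.806ms @ 3/4 + 725.806ms (3/4)
3. 1451.613ms @ 3/2 + 1451.613ms (3/2)
4. 2903.226ms @ 3 + 725.806ms (3/4)
5. 3629.032ms @ 15/4 + 725.806ms (3/4)
6. 4354.839ms @ 9/2 + 2903.226ms (3)
7. 7258.065ms @ 15/2 + 1451.613ms (3/2)
8. 8709.677ms @ 9 + 725.806ms (3/4)
9. 9435.484ms @ 39/4 + 725.806ms (3/4)
10. 10161.29ms @ 21/2 + 1451.613ms (3/2)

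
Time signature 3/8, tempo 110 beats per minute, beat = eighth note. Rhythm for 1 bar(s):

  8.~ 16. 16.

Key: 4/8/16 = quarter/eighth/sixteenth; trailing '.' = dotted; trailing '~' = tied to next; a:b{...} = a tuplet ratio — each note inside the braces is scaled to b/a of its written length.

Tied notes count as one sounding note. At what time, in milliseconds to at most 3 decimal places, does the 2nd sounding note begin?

note 2 onset = 9/4b = 1227.273ms

1. 0.0ms @ 0 + 1227.273ms (9/4)
2. 1227.273ms @ 9/4 + 409.091ms (3/4)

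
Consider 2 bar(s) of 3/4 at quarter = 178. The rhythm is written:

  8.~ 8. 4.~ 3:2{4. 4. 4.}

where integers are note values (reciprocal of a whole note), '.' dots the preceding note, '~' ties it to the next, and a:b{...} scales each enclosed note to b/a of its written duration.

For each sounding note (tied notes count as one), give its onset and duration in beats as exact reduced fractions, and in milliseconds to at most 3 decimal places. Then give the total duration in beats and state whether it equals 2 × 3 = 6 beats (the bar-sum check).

1) 0.0ms=0b +505.618ms=3/2b
2) 505.618ms=3/2b +842.697ms=5/2b
3) 1348.315ms=4b +337.079ms=1b
4) 1685.393ms=5b +337.079ms=1b
Σ=6b of 6 (178bpm 3/4) — PASS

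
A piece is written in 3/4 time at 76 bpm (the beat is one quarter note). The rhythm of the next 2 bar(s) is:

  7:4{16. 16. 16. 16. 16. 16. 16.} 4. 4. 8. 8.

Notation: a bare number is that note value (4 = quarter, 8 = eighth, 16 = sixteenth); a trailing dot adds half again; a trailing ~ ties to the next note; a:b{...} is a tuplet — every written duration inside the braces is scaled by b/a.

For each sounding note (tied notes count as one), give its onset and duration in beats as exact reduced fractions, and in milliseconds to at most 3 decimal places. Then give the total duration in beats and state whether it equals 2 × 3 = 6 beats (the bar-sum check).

1) 0.0ms=0b +169.173ms=3/14b
2) 169.173ms=3/14b +169.173ms=3/14b
3) 338.346ms=3/7b +169.173ms=3/14b
4) 507.519ms=9/14b +169.173ms=3/14b
5) 676.692ms=6/7b +169.173ms=3/14b
6) 845.865ms=15/14b +169.173ms=3/14b
7) 1015.038ms=9/7b +169.173ms=3/14b
8) 1184.211ms=3/2b +1184.211ms=3/2b
9) 2368.421ms=3b +1184.211ms=3/2b
10) 3552.632ms=9/2b +592.105ms=3/4b
11) 4144.737ms=21/4b +592.105ms=3/4b
Σ=6b of 6 (76bpm 3/4) — PASS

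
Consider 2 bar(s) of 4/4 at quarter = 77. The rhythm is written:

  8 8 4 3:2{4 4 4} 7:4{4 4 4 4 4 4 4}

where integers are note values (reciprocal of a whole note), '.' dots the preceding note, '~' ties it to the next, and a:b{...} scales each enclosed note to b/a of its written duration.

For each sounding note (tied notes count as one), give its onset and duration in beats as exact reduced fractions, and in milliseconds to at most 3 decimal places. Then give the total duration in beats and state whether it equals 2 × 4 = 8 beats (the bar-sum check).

1) 0.0ms=0b +389.61ms=1/2b
2) 389.61ms=1/2b +389.61ms=1/2b
3) 779.221ms=1b +779.221ms=1b
4) 1558.442ms=2b +519.481ms=2/3b
5) 2077.922ms=8/3b +519.481ms=2/3b
6) 2597.403ms=10/3b +519.481ms=2/3b
7) 3116.883ms=4b +445.269ms=4/7b
8) 3562.152ms=32/7b +445.269ms=4/7b
9) 4007.421ms=36/7b +445.269ms=4/7b
10) 4452.69ms=40/7b +445.269ms=4/7b
11) 4897.959ms=44/7b +445.269ms=4/7b
12) 5343.228ms=48/7b +445.269ms=4/7b
13) 5788.497ms=52/7b +445.269ms=4/7b
Σ=8b of 8 (77bpm 4/4) — PASS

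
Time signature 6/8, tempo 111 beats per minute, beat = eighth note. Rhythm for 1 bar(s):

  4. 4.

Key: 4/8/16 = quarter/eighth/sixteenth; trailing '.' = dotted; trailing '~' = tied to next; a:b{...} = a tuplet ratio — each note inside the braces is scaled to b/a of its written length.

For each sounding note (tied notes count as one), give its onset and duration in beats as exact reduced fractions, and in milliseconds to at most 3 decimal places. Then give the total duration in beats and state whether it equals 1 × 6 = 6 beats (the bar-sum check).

1) 0.0ms=0b +1621.622ms=3b
2) 1621.622ms=3b +1621.622ms=3b
Σ=6b of 6 (111bpm 6/8) — PASS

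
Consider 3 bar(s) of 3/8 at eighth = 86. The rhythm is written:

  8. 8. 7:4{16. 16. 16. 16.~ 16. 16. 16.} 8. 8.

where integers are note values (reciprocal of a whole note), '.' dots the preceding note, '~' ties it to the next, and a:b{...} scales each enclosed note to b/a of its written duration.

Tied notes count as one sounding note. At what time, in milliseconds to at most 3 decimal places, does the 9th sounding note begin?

note 9 onset = 6b = 4186.047ms

1. 0.0ms @ 0 + 1046.512ms (3/2)
2. 1046.512ms @ 3/2 + 1046.512ms (3/2)
3. 2093.023ms @ 3 + 299.003ms (3/7)
4. 2392.027ms @ 24/7 + 299.003ms (3/7)
5. 2691.03ms @ 27/7 + 299.003ms (3/7)
6. 2990.033ms @ 30/7 + 598.007ms (6/7)
7. 3588.04ms @ 36/7 + 299.003ms (3/7)
8. 3887.043ms @ 39/7 + 299.003ms (3/7)
9. 4186.047ms @ 6 + 1046.512ms (3/2)
10. 5232.558ms @ 15/2 + 1046.512ms (3/2)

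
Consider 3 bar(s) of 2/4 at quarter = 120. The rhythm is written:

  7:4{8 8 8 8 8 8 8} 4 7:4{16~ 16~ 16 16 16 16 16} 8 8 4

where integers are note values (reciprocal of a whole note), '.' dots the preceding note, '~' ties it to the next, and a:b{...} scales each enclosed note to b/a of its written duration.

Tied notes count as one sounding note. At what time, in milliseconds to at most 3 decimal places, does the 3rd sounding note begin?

1. 0.0ms @ 0 + 142.857ms (2/7)
2. 142.857ms @ 2/7 + 142.857ms (2/7)
3. 285.714ms @ 4/7 + 142.857ms (2/7)
4. 428.571ms @ 6/7 + 142.857ms (2/7)
5. 571.429ms @ 8/7 + 142.857ms (2/7)
6. 714.286ms @ 10/7 + 142.857ms (2/7)
7. 857.143ms @ 12/7 + 142.857ms (2/7)
8. 1000.0ms @ 2 + 500.0ms (1)
9. 1500.0ms @ 3 + 214.286ms (3/7)
10. 1714.286ms @ 24/7 + 71.429ms (1/7)
11. 1785.714ms @ 25/7 + 71.429ms (1/7)
12. 1857.143ms @ 26/7 + 71.429ms (1/7)
13. 1928.571ms @ 27/7 + 71.429ms (1/7)
14. 2000.0ms @ 4 + 250.0ms (1/2)
15. 2250.0ms @ 9/2 + 250.0ms (1/2)
16. 2500.0ms @ 5 + 500.0ms (1)

note 3 onset = 4/7b = 285.714ms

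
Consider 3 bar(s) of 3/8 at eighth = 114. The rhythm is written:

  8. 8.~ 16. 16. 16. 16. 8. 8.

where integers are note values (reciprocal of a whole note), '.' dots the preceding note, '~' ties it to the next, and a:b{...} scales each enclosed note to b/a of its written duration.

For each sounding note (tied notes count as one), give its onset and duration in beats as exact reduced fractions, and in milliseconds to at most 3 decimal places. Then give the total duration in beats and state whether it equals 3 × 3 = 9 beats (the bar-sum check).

1) 0.0ms=0b +789.474ms=3/2b
2) 789.474ms=3/2b +1184.211ms=9/4b
3) 1973.684ms=15/4b +394.737ms=3/4b
4) 2368.421ms=9/2b +394.737ms=3/4b
5) 2763.158ms=21/4b +394.737ms=3/4b
6) 3157.895ms=6b +789.474ms=3/2b
7) 3947.368ms=15/2b +789.474ms=3/2b
Σ=9b of 9 (114bpm 3/8) — PASS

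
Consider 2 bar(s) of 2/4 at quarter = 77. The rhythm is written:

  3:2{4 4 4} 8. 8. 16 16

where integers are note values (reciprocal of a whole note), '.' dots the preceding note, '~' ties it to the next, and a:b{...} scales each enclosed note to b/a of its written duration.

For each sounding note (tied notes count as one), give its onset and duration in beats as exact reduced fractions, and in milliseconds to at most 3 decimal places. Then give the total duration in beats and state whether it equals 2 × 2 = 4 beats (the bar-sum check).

1) 0.0ms=0b +519.481ms=2/3b
2) 519.481ms=2/3b +519.481ms=2/3b
3) 1038.961ms=4/3b +519.481ms=2/3b
4) 1558.442ms=2b +584.416ms=3/4b
5) 2142.857ms=11/4b +584.416ms=3/4b
6) 2727.273ms=7/2b +194.805ms=1/4b
7) 2922.078ms=15/4b +194.805ms=1/4b
Σ=4b of 4 (77bpm 2/4) — PASS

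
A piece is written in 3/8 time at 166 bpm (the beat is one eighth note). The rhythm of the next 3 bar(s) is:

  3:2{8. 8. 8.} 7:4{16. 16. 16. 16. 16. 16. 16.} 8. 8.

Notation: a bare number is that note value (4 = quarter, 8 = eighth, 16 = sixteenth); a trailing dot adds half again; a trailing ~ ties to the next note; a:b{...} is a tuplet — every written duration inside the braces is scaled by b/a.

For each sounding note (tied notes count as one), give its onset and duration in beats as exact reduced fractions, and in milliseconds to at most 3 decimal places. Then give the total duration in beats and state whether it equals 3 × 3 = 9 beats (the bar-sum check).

1) 0.0ms=0b +361.446ms=1b
2) 361.446ms=1b +361.446ms=1b
3) 722.892ms=2b +361.446ms=1b
4) 1084.337ms=3b +154.905ms=3/7b
5) 1239.243ms=24/7b +154.905ms=3/7b
6) 1394.148ms=27/7b +154.905ms=3/7b
7) 1549.053ms=30/7b +154.905ms=3/7b
8) 1703.959ms=33/7b +154.905ms=3/7b
9) 1858.864ms=36/7b +154.905ms=3/7b
10) 2013.769ms=39/7b +154.905ms=3/7b
11) 2168.675ms=6b +542.169ms=3/2b
12) 2710.843ms=15/2b +542.169ms=3/2b
Σ=9b of 9 (166bpm 3/8) — PASS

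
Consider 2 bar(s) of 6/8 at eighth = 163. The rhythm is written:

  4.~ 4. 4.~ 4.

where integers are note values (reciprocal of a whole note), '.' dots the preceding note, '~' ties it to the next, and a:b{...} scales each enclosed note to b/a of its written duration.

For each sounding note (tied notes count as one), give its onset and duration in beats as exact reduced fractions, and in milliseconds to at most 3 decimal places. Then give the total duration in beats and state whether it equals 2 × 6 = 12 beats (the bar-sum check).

1) 0.0ms=0b +2208.589ms=6b
2) 2208.589ms=6b +2208.589ms=6b
Σ=12b of 12 (163bpm 6/8) — PASS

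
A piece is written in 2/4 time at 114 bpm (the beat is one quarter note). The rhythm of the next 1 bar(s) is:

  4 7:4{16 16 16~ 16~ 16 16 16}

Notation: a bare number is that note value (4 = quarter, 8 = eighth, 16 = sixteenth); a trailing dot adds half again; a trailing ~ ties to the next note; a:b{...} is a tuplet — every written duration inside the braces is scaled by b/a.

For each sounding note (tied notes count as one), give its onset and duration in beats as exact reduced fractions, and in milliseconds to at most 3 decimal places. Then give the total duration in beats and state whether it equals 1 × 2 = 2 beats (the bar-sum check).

1) 0.0ms=0b +526.316ms=1b
2) 526.316ms=1b +75.188ms=1/7b
3) 601.504ms=8/7b +75.188ms=1/7b
4) 676.692ms=9/7b +225.564ms=3/7b
5) 902.256ms=12/7b +75.188ms=1/7b
6) 977.444ms=13/7b +75.188ms=1/7b
Σ=2b of 2 (114bpm 2/4) — PASS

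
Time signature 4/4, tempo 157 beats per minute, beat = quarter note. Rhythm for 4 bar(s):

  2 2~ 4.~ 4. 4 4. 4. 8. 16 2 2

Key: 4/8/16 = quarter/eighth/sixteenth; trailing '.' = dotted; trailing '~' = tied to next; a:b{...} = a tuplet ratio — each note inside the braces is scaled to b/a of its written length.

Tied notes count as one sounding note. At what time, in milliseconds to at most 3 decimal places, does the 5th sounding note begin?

note 5 onset = 19/2b = 3630.573ms

1. 0.0ms @ 0 + 764.331ms (2)
2. 764.331ms @ 2 + 1910.828ms (5)
3. 2675.159ms @ 7 + 382.166ms (1)
4. 3057.325ms @ 8 + 573.248ms (3/2)
5. 3630.573ms @ 19/2 + 573.248ms (3/2)
6. 4203.822ms @ 11 + 286.624ms (3/4)
7. 4490.446ms @ 47/4 + 95.541ms (1/4)
8. 4585.987ms @ 12 + 764.331ms (2)
9. 5350.318ms @ 14 + 764.331ms (2)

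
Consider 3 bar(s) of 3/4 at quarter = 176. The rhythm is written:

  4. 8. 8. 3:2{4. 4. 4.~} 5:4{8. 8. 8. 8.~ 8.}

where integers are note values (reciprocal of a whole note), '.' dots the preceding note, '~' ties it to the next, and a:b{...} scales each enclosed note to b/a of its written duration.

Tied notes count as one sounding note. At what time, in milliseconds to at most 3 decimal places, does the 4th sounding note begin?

1. 0.0ms @ 0 + 511.364ms (3/2)
2. 511.364ms @ 3/2 + 255.682ms (3/4)
3. 767.045ms @ 9/4 + 255.682ms (3/4)
4. 1022.727ms @ 3 + 340.909ms (1)
5. 1363.636ms @ 4 + 340.909ms (1)
6. 1704.545ms @ 5 + 545.455ms (8/5)
7. 2250.0ms @ 33/5 + 204.545ms (3/5)
8. 2454.545ms @ 36/5 + 204.545ms (3/5)
9. 2659.091ms @ 39/5 + 409.091ms (6/5)

note 4 onset = 3b = 1022.727ms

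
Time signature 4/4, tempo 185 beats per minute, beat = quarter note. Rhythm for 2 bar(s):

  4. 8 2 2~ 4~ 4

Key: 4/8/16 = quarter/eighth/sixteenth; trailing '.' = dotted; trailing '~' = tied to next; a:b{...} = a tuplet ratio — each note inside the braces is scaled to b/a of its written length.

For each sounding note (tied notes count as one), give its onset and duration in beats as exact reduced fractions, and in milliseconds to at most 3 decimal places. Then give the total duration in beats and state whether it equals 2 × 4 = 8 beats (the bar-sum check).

1) 0.0ms=0b +486.486ms=3/2b
2) 486.486ms=3/2b +162.162ms=1/2b
3) 648.649ms=2b +648.649ms=2b
4) 1297.297ms=4b +1297.297ms=4b
Σ=8b of 8 (185bpm 4/4) — PASS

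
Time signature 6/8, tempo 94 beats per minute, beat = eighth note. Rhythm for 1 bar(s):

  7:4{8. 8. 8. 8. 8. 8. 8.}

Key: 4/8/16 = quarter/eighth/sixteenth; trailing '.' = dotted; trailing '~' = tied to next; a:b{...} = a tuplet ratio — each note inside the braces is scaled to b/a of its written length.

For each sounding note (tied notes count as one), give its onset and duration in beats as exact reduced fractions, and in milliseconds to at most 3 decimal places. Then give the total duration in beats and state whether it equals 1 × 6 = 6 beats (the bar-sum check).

1) 0.0ms=0b +547.112ms=6/7b
2) 547.112ms=6/7b +547.112ms=6/7b
3) 1094.225ms=12/7b +547.112ms=6/7b
4) 1641.337ms=18/7b +547.112ms=6/7b
5) 2188.45ms=24/7b +547.112ms=6/7b
6) 2735.562ms=30/7b +547.112ms=6/7b
7) 3282.675ms=36/7b +547.112ms=6/7b
Σ=6b of 6 (94bpm 6/8) — PASS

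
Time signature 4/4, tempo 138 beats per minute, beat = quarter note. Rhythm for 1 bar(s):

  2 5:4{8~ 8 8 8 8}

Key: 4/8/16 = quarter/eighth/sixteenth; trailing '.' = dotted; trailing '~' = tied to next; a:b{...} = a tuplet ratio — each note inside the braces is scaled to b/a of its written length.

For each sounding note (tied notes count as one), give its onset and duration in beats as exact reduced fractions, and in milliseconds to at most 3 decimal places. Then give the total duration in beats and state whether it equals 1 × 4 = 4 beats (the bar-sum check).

1) 0.0ms=0b +869.565ms=2b
2) 869.565ms=2b +347.826ms=4/5b
3) 1217.391ms=14/5b +173.913ms=2/5b
4) 1391.304ms=16/5b +173.913ms=2/5b
5) 1565.217ms=18/5b +173.913ms=2/5b
Σ=4b of 4 (138bpm 4/4) — PASS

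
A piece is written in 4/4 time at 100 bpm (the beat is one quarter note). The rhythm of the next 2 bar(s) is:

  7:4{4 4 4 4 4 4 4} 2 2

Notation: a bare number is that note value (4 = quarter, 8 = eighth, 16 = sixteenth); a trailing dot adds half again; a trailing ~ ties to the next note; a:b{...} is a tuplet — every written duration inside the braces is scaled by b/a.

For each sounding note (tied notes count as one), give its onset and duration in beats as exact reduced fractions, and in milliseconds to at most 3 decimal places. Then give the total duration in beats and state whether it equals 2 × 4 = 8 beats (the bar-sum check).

1) 0.0ms=0b +342.857ms=4/7b
2) 342.857ms=4/7b +342.857ms=4/7b
3) 685.714ms=8/7b +342.857ms=4/7b
4) 1028.571ms=12/7b +342.857ms=4/7b
5) 1371.429ms=16/7b +342.857ms=4/7b
6) 1714.286ms=20/7b +342.857ms=4/7b
7) 2057.143ms=24/7b +342.857ms=4/7b
8) 2400.0ms=4b +1200.0ms=2b
9) 3600.0ms=6b +1200.0ms=2b
Σ=8b of 8 (100bpm 4/4) — PASS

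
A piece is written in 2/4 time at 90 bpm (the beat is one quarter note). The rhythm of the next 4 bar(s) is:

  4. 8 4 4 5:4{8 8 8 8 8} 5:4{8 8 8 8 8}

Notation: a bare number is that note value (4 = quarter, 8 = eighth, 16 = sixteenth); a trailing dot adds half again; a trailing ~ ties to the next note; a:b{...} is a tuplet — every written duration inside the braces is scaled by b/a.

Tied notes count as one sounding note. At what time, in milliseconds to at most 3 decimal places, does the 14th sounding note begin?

note 14 onset = 38/5b = 5066.667ms

1. 0.0ms @ 0 + 1000.0ms (3/2)
2. 1000.0ms @ 3/2 + 333.333ms (1/2)
3. 1333.333ms @ 2 + 666.667ms (1)
4. 2000.0ms @ 3 + 666.667ms (1)
5. 2666.667ms @ 4 + 266.667ms (2/5)
6. 2933.333ms @ 22/5 + 266.667ms (2/5)
7. 3200.0ms @ 24/5 + 266.667ms (2/5)
8. 3466.667ms @ 26/5 + 266.667ms (2/5)
9. 3733.333ms @ 28/5 + 266.667ms (2/5)
10. 4000.0ms @ 6 + 266.667ms (2/5)
11. 4266.667ms @ 32/5 + 266.667ms (2/5)
12. 4533.333ms @ 34/5 + 266.667ms (2/5)
13. 4800.0ms @ 36/5 + 266.667ms (2/5)
14. 5066.667ms @ 38/5 + 266.667ms (2/5)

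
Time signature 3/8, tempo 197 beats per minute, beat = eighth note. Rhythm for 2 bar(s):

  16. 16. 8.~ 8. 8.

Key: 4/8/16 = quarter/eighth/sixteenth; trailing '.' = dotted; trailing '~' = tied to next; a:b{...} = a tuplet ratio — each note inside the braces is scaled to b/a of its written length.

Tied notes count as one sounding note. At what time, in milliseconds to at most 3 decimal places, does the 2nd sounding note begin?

1. 0.0ms @ 0 + 228.426ms (3/4)
2. 228.426ms @ 3/4 + 228.426ms (3/4)
3. 456.853ms @ 3/2 + 913.706ms (3)
4. 1370.558ms @ 9/2 + 456.853ms (3/2)

note 2 onset = 3/4b = 228.426ms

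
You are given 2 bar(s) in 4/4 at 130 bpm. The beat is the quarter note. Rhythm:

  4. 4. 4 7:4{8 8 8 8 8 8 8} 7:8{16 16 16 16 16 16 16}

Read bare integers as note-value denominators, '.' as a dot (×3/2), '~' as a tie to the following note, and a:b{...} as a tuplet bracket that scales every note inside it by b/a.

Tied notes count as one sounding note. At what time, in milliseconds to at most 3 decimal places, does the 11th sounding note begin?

note 11 onset = 6b = 2769.231ms

1. 0.0ms @ 0 + 692.308ms (3/2)
2. 692.308ms @ 3/2 + 692.308ms (3/2)
3. 1384.615ms @ 3 + 461.538ms (1)
4. 1846.154ms @ 4 + 131.868ms (2/7)
5. 1978.022ms @ 30/7 + 131.868ms (2/7)
6. 2109.89ms @ 32/7 + 131.868ms (2/7)
7. 2241.758ms @ 34/7 + 131.868ms (2/7)
8. 2373.626ms @ 36/7 + 131.868ms (2/7)
9. 2505.495ms @ 38/7 + 131.868ms (2/7)
10. 2637.363ms @ 40/7 + 131.868ms (2/7)
11. 2769.231ms @ 6 + 131.868ms (2/7)
12. 2901.099ms @ 44/7 + 131.868ms (2/7)
13. 3032.967ms @ 46/7 + 131.868ms (2/7)
14. 3164.835ms @ 48/7 + 131.868ms (2/7)
15. 3296.703ms @ 50/7 + 131.868ms (2/7)
16. 3428.571ms @ 52/7 + 131.868ms (2/7)
17. 3560.44ms @ 54/7 + 131.868ms (2/7)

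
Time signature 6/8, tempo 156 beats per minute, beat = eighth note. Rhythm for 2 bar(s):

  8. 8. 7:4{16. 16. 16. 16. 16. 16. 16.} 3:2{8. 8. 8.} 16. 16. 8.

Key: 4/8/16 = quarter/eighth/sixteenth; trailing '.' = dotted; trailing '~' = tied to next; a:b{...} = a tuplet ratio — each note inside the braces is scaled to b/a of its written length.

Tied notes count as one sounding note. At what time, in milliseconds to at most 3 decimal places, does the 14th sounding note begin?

note 14 onset = 39/4b = 3750.0ms

1. 0.0ms @ 0 + 576.923ms (3/2)
2. 576.923ms @ 3/2 + 576.923ms (3/2)
3. 1153.846ms @ 3 + 164.835ms (3/7)
4. 1318.681ms @ 24/7 + 164.835ms (3/7)
5. 1483.516ms @ 27/7 + 164.835ms (3/7)
6. 1648.352ms @ 30/7 + 164.835ms (3/7)
7. 1813.187ms @ 33/7 + 164.835ms (3/7)
8. 1978.022ms @ 36/7 + 164.835ms (3/7)
9. 2142.857ms @ 39/7 + 164.835ms (3/7)
10. 2307.692ms @ 6 + 384.615ms (1)
11. 2692.308ms @ 7 + 384.615ms (1)
12. 3076.923ms @ 8 + 384.615ms (1)
13. 3461.538ms @ 9 + 288.462ms (3/4)
14. 3750.0ms @ 39/4 + 288.462ms (3/4)
15. 4038.462ms @ 21/2 + 576.923ms (3/2)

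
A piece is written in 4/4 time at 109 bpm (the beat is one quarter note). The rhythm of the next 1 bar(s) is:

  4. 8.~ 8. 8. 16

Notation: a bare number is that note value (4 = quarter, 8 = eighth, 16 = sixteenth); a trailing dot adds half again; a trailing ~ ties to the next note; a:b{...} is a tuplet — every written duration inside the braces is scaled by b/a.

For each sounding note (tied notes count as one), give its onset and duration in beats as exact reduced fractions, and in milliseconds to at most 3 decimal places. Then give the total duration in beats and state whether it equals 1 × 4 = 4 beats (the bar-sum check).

1) 0.0ms=0b +825.688ms=3/2b
2) 825.688ms=3/2b +825.688ms=3/2b
3) 1651.376ms=3b +412.844ms=3/4b
4) 2064.22ms=15/4b +137.615ms=1/4b
Σ=4b of 4 (109bpm 4/4) — PASS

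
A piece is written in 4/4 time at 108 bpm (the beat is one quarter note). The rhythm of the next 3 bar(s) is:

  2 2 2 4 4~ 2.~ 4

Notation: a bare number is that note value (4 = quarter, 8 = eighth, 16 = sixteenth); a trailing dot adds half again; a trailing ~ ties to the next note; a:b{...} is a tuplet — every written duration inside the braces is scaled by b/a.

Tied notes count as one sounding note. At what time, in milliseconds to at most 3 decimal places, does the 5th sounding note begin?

1. 0.0ms @ 0 + 1111.111ms (2)
2. 1111.111ms @ 2 + 1111.111ms (2)
3. 2222.222ms @ 4 + 1111.111ms (2)
4. 3333.333ms @ 6 + 555.556ms (1)
5. 3888.889ms @ 7 + 2777.778ms (5)

note 5 onset = 7b = 3888.889ms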